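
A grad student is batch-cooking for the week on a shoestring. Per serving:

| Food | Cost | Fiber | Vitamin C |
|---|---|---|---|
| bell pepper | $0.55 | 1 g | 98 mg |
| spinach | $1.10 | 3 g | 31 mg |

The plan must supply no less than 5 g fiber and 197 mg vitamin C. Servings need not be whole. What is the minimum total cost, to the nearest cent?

bell pepper only: max(5/1, 197/98) = 5 servings → $2.75.
spinach only: max(5/3, 197/31) = 6.355 servings → $6.99.
bell pepper + spinach with both tight: 1.658 servings and 1.114 servings → $2.14.
Cheapest feasible corner: $2.14.

$2.14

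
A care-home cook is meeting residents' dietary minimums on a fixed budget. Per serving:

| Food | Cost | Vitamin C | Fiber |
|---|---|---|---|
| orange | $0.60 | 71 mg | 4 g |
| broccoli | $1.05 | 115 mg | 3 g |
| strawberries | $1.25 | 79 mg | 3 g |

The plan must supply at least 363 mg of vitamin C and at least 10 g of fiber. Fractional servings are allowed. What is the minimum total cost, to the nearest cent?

The cheapest plan sits at a corner of the feasible region — with two constraints it uses at most two foods.
orange only: max(363/71, 10/4) = 5.113 servings → $3.07.
broccoli only: max(363/115, 10/3) = 3.333 servings → $3.50.
strawberries only: max(363/79, 10/3) = 4.595 servings → $5.74.
orange + broccoli with both tight: 0.247 servings and 3.004 servings → $3.30.
orange + strawberries: intersection lies outside the first quadrant.
broccoli + strawberries with both tight: 2.769 servings and 0.5648 servings → $3.61.
The minimum over all feasible corners is $3.07.

$3.07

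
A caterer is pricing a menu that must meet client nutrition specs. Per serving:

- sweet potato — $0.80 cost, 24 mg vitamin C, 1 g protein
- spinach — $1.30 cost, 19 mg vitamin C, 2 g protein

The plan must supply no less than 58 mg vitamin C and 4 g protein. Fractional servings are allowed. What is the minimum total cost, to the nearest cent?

At the optimum either one food covers both requirements or two foods hit both targets exactly; no other combination can be cheaper.
sweet potato only: max(58/24, 4/1) = 4 servings → $3.20.
spinach only: max(58/19, 4/2) = 3.053 servings → $3.97.
sweet potato + spinach with both tight: 1.379 servings and 1.31 servings → $2.81.
Cheapest feasible corner: $2.81.

$2.81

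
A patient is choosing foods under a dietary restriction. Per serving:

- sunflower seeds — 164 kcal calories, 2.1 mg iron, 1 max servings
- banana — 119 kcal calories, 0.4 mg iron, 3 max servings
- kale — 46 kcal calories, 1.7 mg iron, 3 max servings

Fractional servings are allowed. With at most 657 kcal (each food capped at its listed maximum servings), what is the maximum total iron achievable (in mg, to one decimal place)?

Iron per kcal: kale 0.03696, sunflower seeds 0.0128, banana 0.003361.
Take 3 servings of kale: uses 138 kcal, +5.1 mg iron (running total 5.1 mg).
Take 1 serving of sunflower seeds: uses 164 kcal, +2.1 mg iron (running total 7.2 mg).
Take 2.983 servings of banana: uses 355 kcal, +1.2 mg iron (running total 8.4 mg).
Filling greedily by iron-per-kcal is optimal for one linear limit, giving 8.4 mg.

8.4 mg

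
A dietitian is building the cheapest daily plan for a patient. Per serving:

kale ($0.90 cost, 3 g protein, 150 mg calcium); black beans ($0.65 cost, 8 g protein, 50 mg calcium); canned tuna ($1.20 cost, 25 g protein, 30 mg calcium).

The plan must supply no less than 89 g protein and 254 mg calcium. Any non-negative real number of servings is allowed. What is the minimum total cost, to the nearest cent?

$5.03

Check every corner: each single food scaled to meet both minima, and each pair solved so both constraints bind.
kale only: max(89/3, 254/150) = 29.67 servings → $26.70.
black beans only: max(89/8, 254/50) = 11.12 servings → $7.23.
canned tuna only: max(89/25, 254/30) = 8.467 servings → $10.16.
kale + black beans: the both-tight solution has a negative serving — not a feasible corner.
kale + canned tuna with both tight: 1.005 servings and 3.439 servings → $5.03.
black beans + canned tuna with both tight: 3.644 servings and 2.394 servings → $5.24.
So the least-cost plan costs $5.03.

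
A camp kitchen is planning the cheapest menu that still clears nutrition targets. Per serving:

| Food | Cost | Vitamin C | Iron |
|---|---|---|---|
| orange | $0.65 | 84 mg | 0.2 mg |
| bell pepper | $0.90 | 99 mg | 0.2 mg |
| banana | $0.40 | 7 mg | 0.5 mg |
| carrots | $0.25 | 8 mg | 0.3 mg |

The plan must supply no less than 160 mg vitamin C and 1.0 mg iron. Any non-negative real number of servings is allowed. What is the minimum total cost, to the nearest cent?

$1.65

Check every corner: each single food scaled to meet both minima, and each pair solved so both constraints bind.
orange only: max(160/84, 1.0/0.2) = 5 servings → $3.25.
bell pepper only: max(160/99, 1.0/0.2) = 5 servings → $4.50.
banana only: max(160/7, 1.0/0.5) = 22.86 servings → $9.14.
carrots only: max(160/8, 1.0/0.3) = 20 servings → $5.00.
orange + bell pepper: the both-tight solution has a negative serving — not a feasible corner.
orange + banana with both tight: 1.798 servings and 1.281 servings → $1.68.
orange + carrots with both tight: 1.695 servings and 2.203 servings → $1.65.
bell pepper + banana with both tight: 1.518 servings and 1.393 servings → $1.92.
bell pepper + carrots with both tight: 1.423 servings and 2.384 servings → $1.88.
banana + carrots with both targets exact would need a negative amount; discard.
Cheapest feasible corner: $1.65.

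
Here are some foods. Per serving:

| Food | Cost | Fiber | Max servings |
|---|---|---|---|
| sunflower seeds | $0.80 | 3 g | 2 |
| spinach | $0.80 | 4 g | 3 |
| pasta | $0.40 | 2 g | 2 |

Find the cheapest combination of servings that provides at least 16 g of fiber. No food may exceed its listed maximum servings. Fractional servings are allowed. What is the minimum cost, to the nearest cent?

Cost per g of fiber: spinach $0.2000, pasta $0.2000, sunflower seeds $0.2667.
Take 3 servings of spinach: +12.0 g fiber for $2.40 (total $2.40, still need 4.0 g).
Take 2 servings of pasta: +4.0 g fiber for $0.80 (total $3.20, still need 0.0 g).
Greedy by cheapest-per-g is optimal for a single linear constraint, so the minimum cost is $3.20.

$3.20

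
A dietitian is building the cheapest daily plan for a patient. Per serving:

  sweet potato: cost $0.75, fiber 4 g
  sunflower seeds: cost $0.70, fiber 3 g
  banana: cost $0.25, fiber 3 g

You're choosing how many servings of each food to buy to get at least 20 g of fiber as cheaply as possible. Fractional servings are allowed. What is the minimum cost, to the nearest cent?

$1.67

Cost per g of fiber: banana $0.0833, sweet potato $0.1875, sunflower seeds $0.2333.
With no serving limits, use only banana: 20 g / 3 g = 6.667 servings × $0.25 = $1.67.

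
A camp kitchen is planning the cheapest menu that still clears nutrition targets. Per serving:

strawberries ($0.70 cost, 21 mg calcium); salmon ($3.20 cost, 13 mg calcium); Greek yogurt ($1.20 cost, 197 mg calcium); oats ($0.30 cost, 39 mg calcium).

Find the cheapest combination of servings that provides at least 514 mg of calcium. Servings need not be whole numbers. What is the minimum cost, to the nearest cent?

Cost per mg of calcium: Greek yogurt $0.0061, oats $0.0077, strawberries $0.0333, salmon $0.2462.
With no serving limits, use only Greek yogurt: 514 mg / 197 mg = 2.609 servings × $1.20 = $3.13.

$3.13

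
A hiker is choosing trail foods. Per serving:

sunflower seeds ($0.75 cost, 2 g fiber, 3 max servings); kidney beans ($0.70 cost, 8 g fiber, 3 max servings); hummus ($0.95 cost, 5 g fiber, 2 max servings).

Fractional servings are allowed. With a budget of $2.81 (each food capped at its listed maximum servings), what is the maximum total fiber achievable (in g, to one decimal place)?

27.7 g

Fiber per dollar: kidney beans 11.43, hummus 5.263, sunflower seeds 2.667.
Take 3 servings of kidney beans: spends $2.10, +24.0 g fiber (running total 24.0 g).
Take 0.7474 servings of hummus: spends $0.71, +3.7 g fiber (running total 27.7 g).
Filling greedily by fiber-per-dollar is optimal for one linear limit, giving 27.7 g.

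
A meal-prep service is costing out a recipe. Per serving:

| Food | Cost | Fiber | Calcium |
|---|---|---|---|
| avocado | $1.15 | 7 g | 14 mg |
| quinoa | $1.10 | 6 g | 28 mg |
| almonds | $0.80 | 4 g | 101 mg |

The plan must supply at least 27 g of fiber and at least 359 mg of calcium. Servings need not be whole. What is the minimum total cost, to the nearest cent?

An LP optimum is at a vertex; with two nutrient constraints at most two foods are used. Check each candidate.
avocado only: max(27/7, 359/14) = 25.64 servings → $29.49.
quinoa only: max(27/6, 359/28) = 12.82 servings → $14.10.
almonds only: max(27/4, 359/101) = 6.75 servings → $5.40.
avocado + quinoa: intersection lies outside the first quadrant.
avocado + almonds with both tight: 1.983 servings and 3.28 servings → $4.90.
quinoa + almonds with both tight: 2.613 servings and 2.83 servings → $5.14.
So the least-cost plan costs $4.90.

$4.90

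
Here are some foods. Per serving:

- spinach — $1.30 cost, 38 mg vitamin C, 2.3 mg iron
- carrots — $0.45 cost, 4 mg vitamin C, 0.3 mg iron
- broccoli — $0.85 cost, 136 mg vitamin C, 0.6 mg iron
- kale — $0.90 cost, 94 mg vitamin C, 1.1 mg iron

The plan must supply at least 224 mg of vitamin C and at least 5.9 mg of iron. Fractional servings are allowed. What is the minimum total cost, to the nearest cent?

A basic optimal solution has at most two foods positive. Try each food alone and each pair with both targets met exactly.
spinach only: max(224/38, 5.9/2.3) = 5.895 servings → $7.66.
carrots only: max(224/4, 5.9/0.3) = 56 servings → $25.20.
broccoli only: max(224/136, 5.9/0.6) = 9.833 servings → $8.36.
kale only: max(224/94, 5.9/1.1) = 5.364 servings → $4.83.
spinach + carrots: the both-tight solution has a negative serving — not a feasible corner.
spinach + broccoli with both tight: 2.303 servings and 1.003 servings → $3.85.
spinach + kale with both tight: 1.767 servings and 1.669 servings → $3.80.
carrots + broccoli with both tight: 17.4 servings and 1.135 servings → $8.79.
carrots + kale with both tight: 12.95 servings and 1.832 servings → $7.48.
broccoli + kale with both targets exact would need a negative amount; discard.
Cheapest feasible corner: $3.80.

$3.80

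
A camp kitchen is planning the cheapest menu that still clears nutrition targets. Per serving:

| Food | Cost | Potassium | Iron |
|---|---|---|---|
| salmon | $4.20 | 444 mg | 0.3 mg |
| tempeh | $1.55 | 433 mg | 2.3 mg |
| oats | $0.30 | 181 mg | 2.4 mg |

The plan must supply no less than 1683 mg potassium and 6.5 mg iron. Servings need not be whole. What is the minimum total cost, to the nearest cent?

$2.79

Two binding constraints pin down two serving amounts, so the optimal mix uses at most two foods. The candidates are each food alone (scaled to the tighter of potassium/iron) and each pair with both constraints tight.
salmon only: max(1683/444, 6.5/0.3) = 21.67 servings → $91.00.
tempeh only: max(1683/433, 6.5/2.3) = 3.887 servings → $6.02.
oats only: max(1683/181, 6.5/2.4) = 9.298 servings → $2.79.
salmon + tempeh with both tight: 1.185 servings and 2.671 servings → $9.12.
salmon + oats with both tight: 2.831 servings and 2.354 servings → $12.60.
tempeh + oats: the both-tight solution has a negative serving — not a feasible corner.
So the least-cost plan costs $2.79.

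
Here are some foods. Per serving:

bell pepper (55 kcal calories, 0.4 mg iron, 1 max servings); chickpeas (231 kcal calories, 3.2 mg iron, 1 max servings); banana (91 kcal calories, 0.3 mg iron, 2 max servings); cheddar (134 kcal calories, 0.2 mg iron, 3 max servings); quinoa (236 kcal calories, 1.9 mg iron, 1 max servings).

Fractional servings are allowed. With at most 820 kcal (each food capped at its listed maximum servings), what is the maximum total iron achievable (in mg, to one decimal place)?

6.3 mg

Iron per kcal: chickpeas 0.01385, quinoa 0.008051, bell pepper 0.007273, banana 0.003297, cheddar 0.001493.
Take 1 serving of chickpeas: uses 231 kcal, +3.2 mg iron (running total 3.2 mg).
Take 1 serving of quinoa: uses 236 kcal, +1.9 mg iron (running total 5.1 mg).
Take 1 serving of bell pepper: uses 55 kcal, +0.4 mg iron (running total 5.5 mg).
Take 2 servings of banana: uses 182 kcal, +0.6 mg iron (running total 6.1 mg).
Take 0.8657 servings of cheddar: uses 116 kcal, +0.2 mg iron (running total 6.3 mg).
Greedy by best ratio exhausts the calories allowance optimally: 6.3 mg.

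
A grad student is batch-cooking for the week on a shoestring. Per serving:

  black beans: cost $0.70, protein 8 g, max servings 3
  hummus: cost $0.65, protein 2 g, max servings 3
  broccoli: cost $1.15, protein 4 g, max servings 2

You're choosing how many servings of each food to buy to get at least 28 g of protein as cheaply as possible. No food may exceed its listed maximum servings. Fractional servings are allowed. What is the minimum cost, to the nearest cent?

Cost per g of protein: black beans $0.0875, broccoli $0.2875, hummus $0.3250.
Take 3 servings of black beans: +24.0 g protein for $2.10 (total $2.10, still need 4.0 g).
Take 1 serving of broccoli: +4.0 g protein for $1.15 (total $3.25, still need 0.0 g).
Filling from the cheapest source first is optimal under one linear minimum: $3.25.

$3.25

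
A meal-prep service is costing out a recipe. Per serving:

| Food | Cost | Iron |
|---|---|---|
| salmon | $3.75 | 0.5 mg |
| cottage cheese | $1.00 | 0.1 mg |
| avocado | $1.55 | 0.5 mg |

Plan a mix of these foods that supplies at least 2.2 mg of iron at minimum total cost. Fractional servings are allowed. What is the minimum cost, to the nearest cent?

$6.82

Cost per mg of iron: avocado $3.1000, salmon $7.5000, cottage cheese $10.0000.
With no serving limits, use only avocado: 2.2 mg / 0.5 mg = 4.4 servings × $1.55 = $6.82.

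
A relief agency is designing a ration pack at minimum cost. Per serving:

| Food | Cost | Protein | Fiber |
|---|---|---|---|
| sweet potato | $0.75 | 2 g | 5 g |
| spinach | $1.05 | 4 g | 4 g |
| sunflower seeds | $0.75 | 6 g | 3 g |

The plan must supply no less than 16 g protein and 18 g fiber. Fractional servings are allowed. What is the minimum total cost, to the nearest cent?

At the optimum either one food covers both requirements or two foods hit both targets exactly; no other combination can be cheaper.
sweet potato only: max(16/2, 18/5) = 8 servings → $6.00.
spinach only: max(16/4, 18/4) = 4.5 servings → $4.72.
sunflower seeds only: max(16/6, 18/3) = 6 servings → $4.50.
sweet potato + spinach with both tight: 0.6667 servings and 3.667 servings → $4.35.
sweet potato + sunflower seeds with both tight: 2.5 servings and 1.833 servings → $3.25.
spinach + sunflower seeds with both targets exact would need a negative amount; discard.
The minimum over all feasible corners is $3.25.

$3.25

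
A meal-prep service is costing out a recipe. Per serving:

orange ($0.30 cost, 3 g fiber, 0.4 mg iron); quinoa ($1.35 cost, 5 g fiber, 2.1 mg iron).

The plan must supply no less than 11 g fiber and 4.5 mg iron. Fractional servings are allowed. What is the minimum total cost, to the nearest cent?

$2.90

Minimising a linear cost over {fiber ≥ 11, iron ≥ 4.5, servings ≥ 0} — the optimum is at a vertex, using one or two foods.
orange only: max(11/3, 4.5/0.4) = 11.25 servings → $3.38.
quinoa only: max(11/5, 4.5/2.1) = 2.2 servings → $2.97.
orange + quinoa with both tight: 0.1395 servings and 2.116 servings → $2.90.
So the least-cost plan costs $2.90.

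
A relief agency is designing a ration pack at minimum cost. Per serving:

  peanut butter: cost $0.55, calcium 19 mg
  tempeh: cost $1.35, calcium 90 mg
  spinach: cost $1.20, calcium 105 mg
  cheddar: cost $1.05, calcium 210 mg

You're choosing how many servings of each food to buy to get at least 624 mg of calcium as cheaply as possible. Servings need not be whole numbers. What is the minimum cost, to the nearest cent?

$3.12

Cost per mg of calcium: cheddar $0.0050, spinach $0.0114, tempeh $0.0150, peanut butter $0.0289.
With no serving limits, use only cheddar: 624 mg / 210 mg = 2.971 servings × $1.05 = $3.12.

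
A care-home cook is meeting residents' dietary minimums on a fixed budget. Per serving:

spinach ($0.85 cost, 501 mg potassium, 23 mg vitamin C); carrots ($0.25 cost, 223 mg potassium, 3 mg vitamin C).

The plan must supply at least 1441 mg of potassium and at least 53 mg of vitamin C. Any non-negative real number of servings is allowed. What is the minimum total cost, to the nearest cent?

The cheapest plan sits at a corner of the feasible region — with two constraints it uses at most two foods.
spinach only: max(1441/501, 53/23) = 2.876 servings → $2.44.
carrots only: max(1441/223, 53/3) = 17.67 servings → $4.42.
spinach + carrots with both tight: 2.067 servings and 1.817 servings → $2.21.
So the least-cost plan costs $2.21.

$2.21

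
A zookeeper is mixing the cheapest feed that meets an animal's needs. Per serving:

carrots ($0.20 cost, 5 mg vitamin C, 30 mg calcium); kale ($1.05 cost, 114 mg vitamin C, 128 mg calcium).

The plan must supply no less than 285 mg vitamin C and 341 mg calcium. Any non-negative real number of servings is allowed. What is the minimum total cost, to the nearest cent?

Compare the cost at each extreme point of the feasible region.
carrots only: max(285/5, 341/30) = 57 servings → $11.40.
kale only: max(285/114, 341/128) = 2.664 servings → $2.80.
carrots + kale with both tight: 0.8612 servings and 2.462 servings → $2.76.
The minimum over all feasible corners is $2.76.

$2.76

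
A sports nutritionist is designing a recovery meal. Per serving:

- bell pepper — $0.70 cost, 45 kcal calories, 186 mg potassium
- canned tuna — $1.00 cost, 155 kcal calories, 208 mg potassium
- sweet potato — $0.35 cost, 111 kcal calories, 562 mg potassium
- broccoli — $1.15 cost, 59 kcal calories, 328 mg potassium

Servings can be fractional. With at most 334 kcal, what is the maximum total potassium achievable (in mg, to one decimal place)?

Potassium per kcal: broccoli 5.559, sweet potato 5.063, bell pepper 4.133, canned tuna 1.342.
With no serving limits, spend the whole calories allowance on broccoli: 334 kcal / 59 kcal × 328 mg = 1856.8 mg.

1856.8 mg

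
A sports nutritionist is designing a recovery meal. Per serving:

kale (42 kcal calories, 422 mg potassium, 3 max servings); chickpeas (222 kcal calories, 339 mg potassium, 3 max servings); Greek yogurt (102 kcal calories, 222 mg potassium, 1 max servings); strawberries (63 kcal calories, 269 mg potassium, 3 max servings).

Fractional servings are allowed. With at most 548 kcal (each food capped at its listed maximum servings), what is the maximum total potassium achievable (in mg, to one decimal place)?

2495.0 mg

Potassium per kcal: kale 10.05, strawberries 4.27, Greek yogurt 2.176, chickpeas 1.527.
Take 3 servings of kale: uses 126 kcal, +1266.0 mg potassium (running total 1266.0 mg).
Take 3 servings of strawberries: uses 189 kcal, +807.0 mg potassium (running total 2073.0 mg).
Take 1 serving of Greek yogurt: uses 102 kcal, +222.0 mg potassium (running total 2295.0 mg).
Take 0.5901 servings of chickpeas: uses 131 kcal, +200.0 mg potassium (running total 2495.0 mg).
Filling greedily by potassium-per-kcal is optimal for one linear limit, giving 2495.0 mg.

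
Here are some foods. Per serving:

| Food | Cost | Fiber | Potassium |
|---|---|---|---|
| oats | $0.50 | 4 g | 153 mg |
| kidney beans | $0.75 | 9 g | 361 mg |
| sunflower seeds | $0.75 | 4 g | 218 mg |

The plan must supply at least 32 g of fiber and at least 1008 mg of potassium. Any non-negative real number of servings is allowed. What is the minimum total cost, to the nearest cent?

At the optimum either one food covers both requirements or two foods hit both targets exactly; no other combination can be cheaper.
oats only: max(32/4, 1008/153) = 8 servings → $4.00.
kidney beans only: max(32/9, 1008/361) = 3.556 servings → $2.67.
sunflower seeds only: max(32/4, 1008/218) = 8 servings → $6.00.
oats + kidney beans: intersection lies outside the first quadrant.
oats + sunflower seeds: intersection lies outside the first quadrant.
kidney beans + sunflower seeds: intersection lies outside the first quadrant.
Cheapest feasible corner: $2.67.

$2.67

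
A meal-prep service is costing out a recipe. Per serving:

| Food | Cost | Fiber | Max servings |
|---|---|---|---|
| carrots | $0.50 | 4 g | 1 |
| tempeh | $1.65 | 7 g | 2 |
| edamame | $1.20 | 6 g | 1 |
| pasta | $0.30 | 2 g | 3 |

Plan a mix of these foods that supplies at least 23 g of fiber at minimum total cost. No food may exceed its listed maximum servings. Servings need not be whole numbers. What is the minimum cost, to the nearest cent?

Cost per g of fiber: carrots $0.1250, pasta $0.1500, edamame $0.2000, tempeh $0.2357.
Take 1 serving of carrots: +4.0 g fiber for $0.50 (total $0.50, still need 19.0 g).
Take 3 servings of pasta: +6.0 g fiber for $0.90 (total $1.40, still need 13.0 g).
Take 1 serving of edamame: +6.0 g fiber for $1.20 (total $2.60, still need 7.0 g).
Take 1 serving of tempeh: +7.0 g fiber for $1.65 (total $4.25, still need 0.0 g).
Greedy by cheapest-per-g is optimal for a single linear constraint, so the minimum cost is $4.25.

$4.25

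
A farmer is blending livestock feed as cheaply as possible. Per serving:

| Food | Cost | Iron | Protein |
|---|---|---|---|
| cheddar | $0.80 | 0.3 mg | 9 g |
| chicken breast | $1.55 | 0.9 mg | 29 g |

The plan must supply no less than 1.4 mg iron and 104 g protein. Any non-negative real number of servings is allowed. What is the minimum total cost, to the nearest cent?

cheddar only: max(1.4/0.3, 104/9) = 11.56 servings → $9.24.
chicken breast only: max(1.4/0.9, 104/29) = 3.586 servings → $5.56.
cheddar + chicken breast: intersection lies outside the first quadrant.
The minimum over all feasible corners is $5.56.

$5.56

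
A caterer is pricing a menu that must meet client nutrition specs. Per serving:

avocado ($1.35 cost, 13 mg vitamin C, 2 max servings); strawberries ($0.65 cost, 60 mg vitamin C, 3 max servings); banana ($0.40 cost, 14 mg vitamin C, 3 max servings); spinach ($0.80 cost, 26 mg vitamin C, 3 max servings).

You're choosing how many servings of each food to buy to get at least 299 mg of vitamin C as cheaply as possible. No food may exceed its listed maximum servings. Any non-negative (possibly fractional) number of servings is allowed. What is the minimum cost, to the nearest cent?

$5.52

Cost per mg of vitamin C: strawberries $0.0108, banana $0.0286, spinach $0.0308, avocado $0.1038.
Take 3 servings of strawberries: +180.0 mg vitamin C for $1.95 (total $1.95, still need 119.0 mg).
Take 3 servings of banana: +42.0 mg vitamin C for $1.20 (total $3.15, still need 77.0 mg).
Take 2.962 servings of spinach: +77.0 mg vitamin C for $2.37 (total $5.52, still need 0.0 mg).
Greedy by cheapest-per-mg is optimal for a single linear constraint, so the minimum cost is $5.52.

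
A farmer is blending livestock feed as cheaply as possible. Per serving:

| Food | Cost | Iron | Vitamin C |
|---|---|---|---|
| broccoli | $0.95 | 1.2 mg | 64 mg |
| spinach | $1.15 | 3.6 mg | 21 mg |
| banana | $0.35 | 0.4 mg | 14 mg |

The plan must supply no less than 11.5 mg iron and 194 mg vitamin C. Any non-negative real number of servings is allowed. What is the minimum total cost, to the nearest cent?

$4.94

At the optimum either one food covers both requirements or two foods hit both targets exactly; no other combination can be cheaper.
broccoli only: max(11.5/1.2, 194/64) = 9.583 servings → $9.10.
spinach only: max(11.5/3.6, 194/21) = 9.238 servings → $10.62.
banana only: max(11.5/0.4, 194/14) = 28.75 servings → $10.06.
broccoli + spinach with both tight: 2.227 servings and 2.452 servings → $4.94.
broccoli + banana: intersection lies outside the first quadrant.
spinach + banana with both tight: 1.986 servings and 10.88 servings → $6.09.
Cheapest feasible corner: $4.94.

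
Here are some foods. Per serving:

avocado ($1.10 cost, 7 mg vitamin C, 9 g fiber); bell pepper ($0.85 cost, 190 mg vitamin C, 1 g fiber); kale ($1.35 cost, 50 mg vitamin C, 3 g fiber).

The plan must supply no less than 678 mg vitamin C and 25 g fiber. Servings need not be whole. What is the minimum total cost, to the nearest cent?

The cheapest plan sits at a corner of the feasible region — with two constraints it uses at most two foods.
avocado only: max(678/7, 25/9) = 96.86 servings → $106.54.
bell pepper only: max(678/190, 25/1) = 25 servings → $21.25.
kale only: max(678/50, 25/3) = 13.56 servings → $18.31.
avocado + bell pepper with both tight: 2.391 servings and 3.48 servings → $5.59.
avocado + kale: intersection lies outside the first quadrant.
bell pepper + kale with both tight: 1.508 servings and 7.831 servings → $11.85.
Cheapest feasible corner: $5.59.

$5.59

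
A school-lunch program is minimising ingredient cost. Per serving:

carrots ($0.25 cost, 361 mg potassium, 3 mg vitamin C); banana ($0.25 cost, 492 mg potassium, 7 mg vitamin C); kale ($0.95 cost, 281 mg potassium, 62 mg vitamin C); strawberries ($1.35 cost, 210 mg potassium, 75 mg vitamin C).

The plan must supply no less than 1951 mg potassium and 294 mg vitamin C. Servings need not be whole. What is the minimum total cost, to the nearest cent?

A basic optimal solution has at most two foods positive. Try each food alone and each pair with both targets met exactly.
carrots only: max(1951/361, 294/3) = 98 servings → $24.50.
banana only: max(1951/492, 294/7) = 42 servings → $10.50.
kale only: max(1951/281, 294/62) = 6.943 servings → $6.60.
strawberries only: max(1951/210, 294/75) = 9.29 servings → $12.54.
carrots + banana: the both-tight solution has a negative serving — not a feasible corner.
carrots + kale with both tight: 1.78 servings and 4.656 servings → $4.87.
carrots + strawberries with both tight: 3.199 servings and 3.792 servings → $5.92.
banana + kale with both tight: 1.344 servings and 4.59 servings → $4.70.
banana + strawberries with both tight: 2.387 servings and 3.697 servings → $5.59.
kale + strawberries with both targets exact would need a negative amount; discard.
So the least-cost plan costs $4.70.

$4.70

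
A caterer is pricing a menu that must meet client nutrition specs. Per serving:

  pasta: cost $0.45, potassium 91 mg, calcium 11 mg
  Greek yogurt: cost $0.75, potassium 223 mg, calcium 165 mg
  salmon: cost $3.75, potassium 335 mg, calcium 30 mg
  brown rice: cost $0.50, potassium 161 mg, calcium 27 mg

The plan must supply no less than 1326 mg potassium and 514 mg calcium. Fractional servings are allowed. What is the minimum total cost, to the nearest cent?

$4.25

Check every corner: each single food scaled to meet both minima, and each pair solved so both constraints bind.
pasta only: max(1326/91, 514/11) = 46.73 servings → $21.03.
Greek yogurt only: max(1326/223, 514/165) = 5.946 servings → $4.46.
salmon only: max(1326/335, 514/30) = 17.13 servings → $64.25.
brown rice only: max(1326/161, 514/27) = 19.04 servings → $9.52.
pasta + Greek yogurt with both tight: 8.292 servings and 2.562 servings → $5.65.
pasta + salmon with both targets exact would need a negative amount; discard.
pasta + brown rice: the both-tight solution has a negative serving — not a feasible corner.
Greek yogurt + salmon with both tight: 2.725 servings and 2.144 servings → $10.08.
Greek yogurt + brown rice with both tight: 2.285 servings and 5.07 servings → $4.25.
salmon + brown rice: the both-tight solution has a negative serving — not a feasible corner.
The minimum over all feasible corners is $4.25.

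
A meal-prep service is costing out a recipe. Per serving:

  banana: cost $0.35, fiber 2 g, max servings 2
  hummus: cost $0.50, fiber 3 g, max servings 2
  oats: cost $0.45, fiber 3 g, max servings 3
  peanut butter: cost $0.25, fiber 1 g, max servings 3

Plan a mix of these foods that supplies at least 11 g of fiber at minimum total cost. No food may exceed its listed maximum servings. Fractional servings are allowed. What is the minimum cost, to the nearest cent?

Cost per g of fiber: oats $0.1500, hummus $0.1667, banana $0.1750, peanut butter $0.2500.
Take 3 servings of oats: +9.0 g fiber for $1.35 (total $1.35, still need 2.0 g).
Take 0.6667 servings of hummus: +2.0 g fiber for $0.33 (total $1.68, still need 0.0 g).
Filling from the cheapest source first is optimal under one linear minimum: $1.68.

$1.68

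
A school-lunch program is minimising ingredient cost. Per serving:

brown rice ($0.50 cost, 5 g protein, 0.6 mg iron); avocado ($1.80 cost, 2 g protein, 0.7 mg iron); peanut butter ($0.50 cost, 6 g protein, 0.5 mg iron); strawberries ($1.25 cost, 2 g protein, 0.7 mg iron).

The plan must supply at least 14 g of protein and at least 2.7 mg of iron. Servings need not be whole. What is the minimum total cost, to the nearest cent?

$2.25

A basic optimal solution has at most two foods positive. Try each food alone and each pair with both targets met exactly.
brown rice only: max(14/5, 2.7/0.6) = 4.5 servings → $2.25.
avocado only: max(14/2, 2.7/0.7) = 7 servings → $12.60.
peanut butter only: max(14/6, 2.7/0.5) = 5.4 servings → $2.70.
strawberries only: max(14/2, 2.7/0.7) = 7 servings → $8.75.
brown rice + avocado with both tight: 1.913 servings and 2.217 servings → $4.95.
brown rice + peanut butter: intersection lies outside the first quadrant.
brown rice + strawberries with both tight: 1.913 servings and 2.217 servings → $3.73.
avocado + peanut butter with both tight: 2.875 servings and 1.375 servings → $5.86.
avocado + strawberries (both tight): parallel constraints — no distinct corner.
peanut butter + strawberries with both tight: 1.375 servings and 2.875 servings → $4.28.
The minimum over all feasible corners is $2.25.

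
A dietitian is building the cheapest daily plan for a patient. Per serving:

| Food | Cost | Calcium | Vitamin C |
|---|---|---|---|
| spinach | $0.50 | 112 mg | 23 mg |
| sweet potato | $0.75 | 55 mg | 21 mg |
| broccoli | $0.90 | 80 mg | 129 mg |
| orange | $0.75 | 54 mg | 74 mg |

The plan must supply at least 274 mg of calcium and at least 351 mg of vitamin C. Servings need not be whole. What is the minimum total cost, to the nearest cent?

A basic optimal solution has at most two foods positive. Try each food alone and each pair with both targets met exactly.
spinach only: max(274/112, 351/23) = 15.26 servings → $7.63.
sweet potato only: max(274/55, 351/21) = 16.71 servings → $12.54.
broccoli only: max(274/80, 351/129) = 3.425 servings → $3.08.
orange only: max(274/54, 351/74) = 5.074 servings → $3.81.
spinach + sweet potato: intersection lies outside the first quadrant.
spinach + broccoli with both tight: 0.5763 servings and 2.618 servings → $2.64.
spinach + orange with both tight: 0.1876 servings and 4.685 servings → $3.61.
sweet potato + broccoli with both tight: 1.342 servings and 2.502 servings → $3.26.
sweet potato + orange with both tight: 0.4503 servings and 4.615 servings → $3.80.
broccoli + orange with both targets exact would need a negative amount; discard.
The minimum over all feasible corners is $2.64.

$2.64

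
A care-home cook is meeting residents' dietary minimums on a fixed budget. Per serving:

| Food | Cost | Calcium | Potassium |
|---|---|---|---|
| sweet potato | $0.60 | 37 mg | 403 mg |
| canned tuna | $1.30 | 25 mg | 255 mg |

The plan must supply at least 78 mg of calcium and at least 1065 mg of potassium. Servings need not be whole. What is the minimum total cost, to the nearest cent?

$1.59

sweet potato only: max(78/37, 1065/403) = 2.643 servings → $1.59.
canned tuna only: max(78/25, 1065/255) = 4.176 servings → $5.43.
sweet potato + canned tuna: the both-tight solution has a negative serving — not a feasible corner.
So the least-cost plan costs $1.59.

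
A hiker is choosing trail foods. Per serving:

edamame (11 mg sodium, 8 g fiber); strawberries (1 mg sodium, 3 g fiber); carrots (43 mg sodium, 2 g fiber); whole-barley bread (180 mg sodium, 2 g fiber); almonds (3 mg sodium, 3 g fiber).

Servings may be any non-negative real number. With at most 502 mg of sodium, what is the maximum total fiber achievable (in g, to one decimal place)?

Fiber per mg sodium: strawberries 3, almonds 1, edamame 0.7273, carrots 0.04651, whole-barley bread 0.01111.
With no serving limits, spend the whole sodium allowance on strawberries: 502 mg / 1 mg × 3 g = 1506.0 g.

1506.0 g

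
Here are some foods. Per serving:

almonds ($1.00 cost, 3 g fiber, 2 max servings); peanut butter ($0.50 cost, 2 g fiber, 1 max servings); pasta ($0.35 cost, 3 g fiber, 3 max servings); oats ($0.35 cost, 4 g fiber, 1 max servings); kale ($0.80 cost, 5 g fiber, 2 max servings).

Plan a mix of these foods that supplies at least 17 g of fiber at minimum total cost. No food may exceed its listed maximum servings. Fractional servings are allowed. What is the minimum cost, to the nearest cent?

$2.04

Cost per g of fiber: oats $0.0875, pasta $0.1167, kale $0.1600, peanut butter $0.2500, almonds $0.3333.
Take 1 serving of oats: +4.0 g fiber for $0.35 (total $0.35, still need 13.0 g).
Take 3 servings of pasta: +9.0 g fiber for $1.05 (total $1.40, still need 4.0 g).
Take 0.8 servings of kale: +4.0 g fiber for $0.64 (total $2.04, still need 0.0 g).
Greedy by cheapest-per-g is optimal for a single linear constraint, so the minimum cost is $2.04.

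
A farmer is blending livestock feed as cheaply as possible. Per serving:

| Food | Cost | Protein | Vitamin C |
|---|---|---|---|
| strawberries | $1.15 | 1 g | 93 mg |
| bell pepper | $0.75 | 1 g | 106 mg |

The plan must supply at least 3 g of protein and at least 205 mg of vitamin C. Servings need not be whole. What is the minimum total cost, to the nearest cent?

At the optimum either one food covers both requirements or two foods hit both targets exactly; no other combination can be cheaper.
strawberries only: max(3/1, 205/93) = 3 servings → $3.45.
bell pepper only: max(3/1, 205/106) = 3 servings → $2.25.
strawberries + bell pepper: intersection lies outside the first quadrant.
The minimum over all feasible corners is $2.25.

$2.25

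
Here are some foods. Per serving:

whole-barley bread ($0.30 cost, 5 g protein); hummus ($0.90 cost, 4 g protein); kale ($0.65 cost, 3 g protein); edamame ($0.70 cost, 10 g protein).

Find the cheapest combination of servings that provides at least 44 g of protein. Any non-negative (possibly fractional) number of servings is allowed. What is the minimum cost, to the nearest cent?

$2.64

Cost per g of protein: whole-barley bread $0.0600, edamame $0.0700, kale $0.2167, hummus $0.2250.
With no serving limits, use only whole-barley bread: 44 g / 5 g = 8.8 servings × $0.30 = $2.64.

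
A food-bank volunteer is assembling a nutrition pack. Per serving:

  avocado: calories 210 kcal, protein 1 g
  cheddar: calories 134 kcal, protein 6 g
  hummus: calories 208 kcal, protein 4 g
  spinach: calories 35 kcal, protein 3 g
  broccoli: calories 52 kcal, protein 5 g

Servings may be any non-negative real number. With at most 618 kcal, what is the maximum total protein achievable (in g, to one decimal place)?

Protein per kcal: broccoli 0.09615, spinach 0.08571, cheddar 0.04478, hummus 0.01923, avocado 0.004762.
With no serving limits, spend the whole calories allowance on broccoli: 618 kcal / 52 kcal × 5 g = 59.4 g.

59.4 g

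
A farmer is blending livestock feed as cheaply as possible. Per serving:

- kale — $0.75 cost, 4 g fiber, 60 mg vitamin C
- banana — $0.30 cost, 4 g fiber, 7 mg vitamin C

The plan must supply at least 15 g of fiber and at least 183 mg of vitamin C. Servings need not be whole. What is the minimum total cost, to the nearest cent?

$2.46

For a min-cost LP with two ≥-constraints, a basic feasible solution has at most two positive variables.
kale only: max(15/4, 183/60) = 3.75 servings → $2.81.
banana only: max(15/4, 183/7) = 26.14 servings → $7.84.
kale + banana with both tight: 2.958 servings and 0.7925 servings → $2.46.
So the least-cost plan costs $2.46.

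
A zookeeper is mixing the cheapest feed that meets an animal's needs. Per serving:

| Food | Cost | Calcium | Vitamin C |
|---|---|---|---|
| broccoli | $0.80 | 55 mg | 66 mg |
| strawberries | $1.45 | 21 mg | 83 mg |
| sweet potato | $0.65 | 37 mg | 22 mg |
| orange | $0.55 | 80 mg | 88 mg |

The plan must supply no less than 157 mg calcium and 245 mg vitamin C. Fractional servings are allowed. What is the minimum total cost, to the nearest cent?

broccoli only: max(157/55, 245/66) = 3.712 servings → $2.97.
strawberries only: max(157/21, 245/83) = 7.476 servings → $10.84.
sweet potato only: max(157/37, 245/22) = 11.14 servings → $7.24.
orange only: max(157/80, 245/88) = 2.784 servings → $1.53.
broccoli + strawberries with both tight: 2.481 servings and 0.9792 servings → $3.40.
broccoli + sweet potato: intersection lies outside the first quadrant.
broccoli + orange with both targets exact would need a negative amount; discard.
strawberries + sweet potato with both tight: 2.151 servings and 3.023 servings → $5.08.
strawberries + orange with both tight: 1.207 servings and 1.646 servings → $2.66.
sweet potato + orange with both targets exact would need a negative amount; discard.
The minimum over all feasible corners is $1.53.

$1.53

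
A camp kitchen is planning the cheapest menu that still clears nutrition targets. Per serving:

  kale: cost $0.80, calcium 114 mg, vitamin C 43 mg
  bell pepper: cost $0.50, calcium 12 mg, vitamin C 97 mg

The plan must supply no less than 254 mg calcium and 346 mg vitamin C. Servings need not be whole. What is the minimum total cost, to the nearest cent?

For a min-cost LP with two ≥-constraints, a basic feasible solution has at most two positive variables.
kale only: max(254/114, 346/43) = 8.047 servings → $6.44.
bell pepper only: max(254/12, 346/97) = 21.17 servings → $10.58.
kale + bell pepper with both tight: 1.943 servings and 2.706 servings → $2.91.
Cheapest feasible corner: $2.91.

$2.91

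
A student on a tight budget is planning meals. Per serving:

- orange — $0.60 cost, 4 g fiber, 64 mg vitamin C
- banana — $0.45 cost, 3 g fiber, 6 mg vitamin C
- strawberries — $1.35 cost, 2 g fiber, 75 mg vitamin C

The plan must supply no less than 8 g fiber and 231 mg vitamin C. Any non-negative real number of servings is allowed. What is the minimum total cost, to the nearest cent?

The cheapest plan sits at a corner of the feasible region — with two constraints it uses at most two foods.
orange only: max(8/4, 231/64) = 3.609 servings → $2.17.
banana only: max(8/3, 231/6) = 38.5 servings → $17.32.
strawberries only: max(8/2, 231/75) = 4 servings → $5.40.
orange + banana with both targets exact would need a negative amount; discard.
orange + strawberries with both tight: 0.8023 servings and 2.395 servings → $3.72.
banana + strawberries with both tight: 0.6479 servings and 3.028 servings → $4.38.
Cheapest feasible corner: $2.17.

$2.17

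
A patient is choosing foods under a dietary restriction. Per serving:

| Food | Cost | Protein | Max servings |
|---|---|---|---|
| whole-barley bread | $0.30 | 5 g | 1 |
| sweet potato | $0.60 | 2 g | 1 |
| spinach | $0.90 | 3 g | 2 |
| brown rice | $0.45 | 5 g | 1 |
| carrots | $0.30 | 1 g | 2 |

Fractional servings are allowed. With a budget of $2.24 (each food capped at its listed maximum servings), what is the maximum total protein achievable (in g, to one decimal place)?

15.0 g

Protein per dollar: whole-barley bread 16.67, brown rice 11.11, sweet potato 3.333, spinach 3.333, carrots 3.333.
Take 1 serving of whole-barley bread: spends $0.30, +5.0 g protein (running total 5.0 g).
Take 1 serving of brown rice: spends $0.45, +5.0 g protein (running total 10.0 g).
Take 1 serving of sweet potato: spends $0.60, +2.0 g protein (running total 12.0 g).
Take 0.9889 servings of spinach: spends $0.89, +3.0 g protein (running total 15.0 g).
Filling greedily by protein-per-dollar is optimal for one linear limit, giving 15.0 g.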